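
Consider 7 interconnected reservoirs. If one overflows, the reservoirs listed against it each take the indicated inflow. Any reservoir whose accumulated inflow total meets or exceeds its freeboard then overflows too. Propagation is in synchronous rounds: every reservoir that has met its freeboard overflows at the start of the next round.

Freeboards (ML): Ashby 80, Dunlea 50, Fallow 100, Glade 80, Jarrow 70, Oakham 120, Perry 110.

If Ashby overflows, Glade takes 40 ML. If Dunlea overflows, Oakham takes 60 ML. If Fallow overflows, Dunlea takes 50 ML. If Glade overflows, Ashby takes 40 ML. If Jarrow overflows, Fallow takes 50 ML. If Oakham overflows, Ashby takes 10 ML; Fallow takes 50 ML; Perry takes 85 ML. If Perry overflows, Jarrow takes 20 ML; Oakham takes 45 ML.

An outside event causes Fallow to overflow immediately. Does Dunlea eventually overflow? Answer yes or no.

Round 1 — Fallow overflows (initial).
  Dunlea: +50 → 50 ≥ 50
Round 2 — Dunlea overflows.
  Oakham: +60 → 60 < 120
No further overflows.

yes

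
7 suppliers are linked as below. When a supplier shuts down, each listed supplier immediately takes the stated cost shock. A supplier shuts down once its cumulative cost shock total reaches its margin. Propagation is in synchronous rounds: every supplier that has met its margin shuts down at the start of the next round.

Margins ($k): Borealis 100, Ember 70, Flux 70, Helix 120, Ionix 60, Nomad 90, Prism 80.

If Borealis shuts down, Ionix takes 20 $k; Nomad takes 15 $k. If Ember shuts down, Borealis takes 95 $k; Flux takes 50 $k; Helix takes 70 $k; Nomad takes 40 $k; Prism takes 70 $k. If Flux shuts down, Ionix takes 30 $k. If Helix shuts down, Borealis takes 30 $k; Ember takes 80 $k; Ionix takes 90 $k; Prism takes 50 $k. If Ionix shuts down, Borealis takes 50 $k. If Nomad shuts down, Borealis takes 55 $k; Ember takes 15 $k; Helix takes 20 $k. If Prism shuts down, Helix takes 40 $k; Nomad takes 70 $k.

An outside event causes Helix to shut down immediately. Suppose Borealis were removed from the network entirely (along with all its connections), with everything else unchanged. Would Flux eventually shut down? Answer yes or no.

With Borealis removed:
Round 1 — Helix shuts down (initial).
  Ember: +80 → 80 ≥ 70
  Ionix: +90 → 90 ≥ 60
  Prism: +50 → 50 < 80
Round 2 — Ember, Ionix shut down.
  Flux: +50 → 50 < 70
  Nomad: +40 → 40 < 90
  Prism: +70 → 120 ≥ 80
Round 3 — Prism shuts down.
  Nomad: +70 → 110 ≥ 90
Round 4 — Nomad shuts down.
No further shutdowns.

no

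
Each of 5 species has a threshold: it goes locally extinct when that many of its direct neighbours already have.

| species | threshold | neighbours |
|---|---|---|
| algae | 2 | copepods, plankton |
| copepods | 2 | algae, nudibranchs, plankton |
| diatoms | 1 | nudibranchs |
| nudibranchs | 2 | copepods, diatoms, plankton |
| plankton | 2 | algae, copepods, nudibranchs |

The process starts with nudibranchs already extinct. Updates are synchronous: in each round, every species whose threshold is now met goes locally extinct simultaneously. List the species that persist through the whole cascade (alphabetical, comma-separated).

algae, copepods, plankton

Round 1 — nudibranchs goes locally extinct (initial).
Round 2 — checking thresholds:
  copepods: 1 of 3 neighbours < 2, not yet.
  diatoms: 1 of 1 neighbours ≥ 1, goes locally extinct.
  plankton: 1 of 3 neighbours < 2, not yet.
Round 3 — no new extinctions; cascade stops.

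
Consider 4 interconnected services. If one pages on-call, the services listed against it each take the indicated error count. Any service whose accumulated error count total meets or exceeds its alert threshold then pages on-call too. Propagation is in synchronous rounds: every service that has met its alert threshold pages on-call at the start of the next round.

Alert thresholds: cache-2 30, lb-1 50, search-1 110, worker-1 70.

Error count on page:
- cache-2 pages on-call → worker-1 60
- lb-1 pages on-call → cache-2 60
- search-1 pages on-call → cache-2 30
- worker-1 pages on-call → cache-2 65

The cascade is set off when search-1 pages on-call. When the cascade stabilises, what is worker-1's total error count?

Round 1 — search-1 pages on-call (initial).
  cache-2: +30 → 30 ≥ 30
Round 2 — cache-2 pages on-call.
  worker-1: +60 → 60 < 70
No further pages.

60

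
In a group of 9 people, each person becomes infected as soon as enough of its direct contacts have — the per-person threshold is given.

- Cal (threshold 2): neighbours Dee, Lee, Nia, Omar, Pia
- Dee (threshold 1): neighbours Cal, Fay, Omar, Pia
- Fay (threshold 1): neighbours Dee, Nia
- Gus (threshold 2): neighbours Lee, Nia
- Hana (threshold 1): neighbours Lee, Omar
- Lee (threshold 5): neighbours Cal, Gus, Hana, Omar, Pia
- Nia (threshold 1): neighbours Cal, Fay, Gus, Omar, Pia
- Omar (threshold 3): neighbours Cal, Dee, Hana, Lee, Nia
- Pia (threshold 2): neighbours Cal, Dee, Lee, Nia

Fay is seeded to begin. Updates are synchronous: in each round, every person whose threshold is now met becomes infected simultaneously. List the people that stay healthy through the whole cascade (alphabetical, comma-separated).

Round 1 — Fay becomes infected (initial).
Round 2 — checking thresholds:
  Dee: 1 of 4 neighbours ≥ 1, becomes infected.
  Nia: 1 of 5 neighbours ≥ 1, becomes infected.
Round 3 — checking thresholds:
  Cal: 2 of 5 neighbours ≥ 2, becomes infected.
  Gus: 1 of 2 neighbours < 2, not yet.
  Omar: 2 of 5 neighbours < 3, not yet.
  Pia: 2 of 4 neighbours ≥ 2, becomes infected.
Round 4 — checking thresholds:
  Gus: 1 of 2 neighbours < 2, not yet.
  Lee: 2 of 5 neighbours < 5, not yet.
  Omar: 3 of 5 neighbours ≥ 3, becomes infected.
Round 5 — checking thresholds:
  Gus: 1 of 2 neighbours < 2, not yet.
  Hana: 1 of 2 neighbours ≥ 1, becomes infected.
  Lee: 3 of 5 neighbours < 5, not yet.
Round 6 — no new infections; cascade stops.

Gus, Lee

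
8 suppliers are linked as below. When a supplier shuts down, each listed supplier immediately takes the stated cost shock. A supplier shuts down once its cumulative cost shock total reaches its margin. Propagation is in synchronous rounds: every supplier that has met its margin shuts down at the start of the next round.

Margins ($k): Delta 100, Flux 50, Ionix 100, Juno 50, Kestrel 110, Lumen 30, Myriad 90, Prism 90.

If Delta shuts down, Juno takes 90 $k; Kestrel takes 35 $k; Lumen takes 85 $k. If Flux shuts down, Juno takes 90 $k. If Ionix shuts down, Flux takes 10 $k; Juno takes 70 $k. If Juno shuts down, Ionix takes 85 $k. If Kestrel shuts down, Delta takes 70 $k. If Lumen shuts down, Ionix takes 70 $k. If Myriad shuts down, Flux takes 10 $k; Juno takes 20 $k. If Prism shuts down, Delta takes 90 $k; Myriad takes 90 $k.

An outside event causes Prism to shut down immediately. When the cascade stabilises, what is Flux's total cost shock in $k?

Round 1 — Prism shuts down (initial).
  Delta: +90 → 90 < 100
  Myriad: +90 → 90 ≥ 90
Round 2 — Myriad shuts down.
  Flux: +10 → 10 < 50
  Juno: +20 → 20 < 50
No further shutdowns.

10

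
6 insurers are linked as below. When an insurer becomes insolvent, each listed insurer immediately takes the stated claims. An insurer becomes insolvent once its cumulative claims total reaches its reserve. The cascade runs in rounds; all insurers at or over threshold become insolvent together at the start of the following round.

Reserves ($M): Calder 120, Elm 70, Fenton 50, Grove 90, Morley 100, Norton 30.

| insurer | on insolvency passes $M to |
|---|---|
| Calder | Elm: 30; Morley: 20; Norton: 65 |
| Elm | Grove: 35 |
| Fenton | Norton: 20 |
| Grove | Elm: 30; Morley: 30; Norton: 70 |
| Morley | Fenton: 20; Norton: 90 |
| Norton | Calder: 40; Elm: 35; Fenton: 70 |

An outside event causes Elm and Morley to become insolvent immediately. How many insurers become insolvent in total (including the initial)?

Round 1 — Elm, Morley become insolvent (initial).
  Fenton: +20 → 20 < 50
  Grove: +35 → 35 < 90
  Norton: +90 → 90 ≥ 30
Round 2 — Norton becomes insolvent.
  Calder: +40 → 40 < 120
  Fenton: +70 → 90 ≥ 50
Round 3 — Fenton becomes insolvent.
No further insolvencies.

4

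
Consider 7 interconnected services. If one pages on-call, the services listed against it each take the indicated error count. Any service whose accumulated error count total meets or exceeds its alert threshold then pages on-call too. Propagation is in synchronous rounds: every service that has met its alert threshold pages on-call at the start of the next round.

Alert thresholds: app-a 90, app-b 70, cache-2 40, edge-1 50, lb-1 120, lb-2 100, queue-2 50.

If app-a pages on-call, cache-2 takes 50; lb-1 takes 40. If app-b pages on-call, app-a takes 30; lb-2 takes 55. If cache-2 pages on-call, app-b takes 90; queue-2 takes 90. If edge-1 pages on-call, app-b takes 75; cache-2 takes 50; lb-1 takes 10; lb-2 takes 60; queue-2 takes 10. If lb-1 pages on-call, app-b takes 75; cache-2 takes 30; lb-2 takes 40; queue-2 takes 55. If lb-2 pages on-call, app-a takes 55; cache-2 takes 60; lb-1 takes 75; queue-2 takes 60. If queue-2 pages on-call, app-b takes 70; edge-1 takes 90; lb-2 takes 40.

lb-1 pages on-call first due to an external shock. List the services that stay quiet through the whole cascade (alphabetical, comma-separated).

Round 1 — lb-1 pages on-call (initial).
  app-b: +75 → 75 ≥ 70
  cache-2: +30 → 30 < 40
  lb-2: +40 → 40 < 100
  queue-2: +55 → 55 ≥ 50
Round 2 — app-b, queue-2 page on-call.
  app-a: +30 → 30 < 90
  edge-1: +90 → 90 ≥ 50
  lb-2: +55+40 → 135 ≥ 100
Round 3 — edge-1, lb-2 page on-call.
  app-a: +55 → 85 < 90
  cache-2: +50+60 → 140 ≥ 40
Round 4 — cache-2 pages on-call.
No further pages.

app-a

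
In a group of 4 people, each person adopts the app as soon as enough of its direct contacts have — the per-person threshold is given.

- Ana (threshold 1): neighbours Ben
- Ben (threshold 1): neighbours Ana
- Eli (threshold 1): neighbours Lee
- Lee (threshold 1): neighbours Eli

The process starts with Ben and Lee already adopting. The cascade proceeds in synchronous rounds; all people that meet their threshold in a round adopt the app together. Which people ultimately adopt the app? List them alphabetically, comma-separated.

Ana, Ben, Eli, Lee

Round 1 — Ben, Lee adopt the app (initial).
Round 2 — checking thresholds:
  Ana: 1 of 1 neighbours ≥ 1, adopts the app.
  Eli: 1 of 1 neighbours ≥ 1, adopts the app.
Round 3 — no new adoptions; cascade stops.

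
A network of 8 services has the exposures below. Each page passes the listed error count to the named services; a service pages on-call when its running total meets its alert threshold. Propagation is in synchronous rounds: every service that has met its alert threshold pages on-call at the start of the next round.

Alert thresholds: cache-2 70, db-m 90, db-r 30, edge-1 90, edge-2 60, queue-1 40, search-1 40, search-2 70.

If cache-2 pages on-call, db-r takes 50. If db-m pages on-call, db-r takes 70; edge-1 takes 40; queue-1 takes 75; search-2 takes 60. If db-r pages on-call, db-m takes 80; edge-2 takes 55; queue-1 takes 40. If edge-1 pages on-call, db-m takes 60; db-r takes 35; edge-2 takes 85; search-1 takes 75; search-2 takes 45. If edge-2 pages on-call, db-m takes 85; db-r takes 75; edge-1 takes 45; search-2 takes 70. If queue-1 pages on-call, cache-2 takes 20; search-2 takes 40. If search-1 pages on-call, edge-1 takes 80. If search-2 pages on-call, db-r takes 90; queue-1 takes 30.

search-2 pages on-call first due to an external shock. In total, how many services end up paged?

3

Round 1 — search-2 pages on-call (initial).
  db-r: +90 → 90 ≥ 30
  queue-1: +30 → 30 < 40
Round 2 — db-r pages on-call.
  db-m: +80 → 80 < 90
  edge-2: +55 → 55 < 60
  queue-1: +40 → 70 ≥ 40
Round 3 — queue-1 pages on-call.
  cache-2: +20 → 20 < 70
No further pages.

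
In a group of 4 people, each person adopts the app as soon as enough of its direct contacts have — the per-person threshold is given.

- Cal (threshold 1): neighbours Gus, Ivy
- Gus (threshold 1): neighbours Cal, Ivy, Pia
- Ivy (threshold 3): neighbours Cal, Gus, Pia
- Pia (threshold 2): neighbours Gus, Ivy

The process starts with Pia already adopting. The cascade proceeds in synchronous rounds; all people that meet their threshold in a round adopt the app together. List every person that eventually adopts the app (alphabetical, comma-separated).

Round 1 — Pia adopts the app (initial).
Round 2 — checking thresholds:
  Gus: 1 of 3 neighbours ≥ 1, adopts the app.
  Ivy: 1 of 3 neighbours < 3, holds.
Round 3 — checking thresholds:
  Cal: 1 of 2 neighbours ≥ 1, adopts the app.
  Ivy: 2 of 3 neighbours < 3, holds.
Round 4 — checking thresholds:
  Ivy: 3 of 3 neighbours ≥ 3, adopts the app.
Round 5 — no new adoptions; cascade stops.

Cal, Gus, Ivy, Pia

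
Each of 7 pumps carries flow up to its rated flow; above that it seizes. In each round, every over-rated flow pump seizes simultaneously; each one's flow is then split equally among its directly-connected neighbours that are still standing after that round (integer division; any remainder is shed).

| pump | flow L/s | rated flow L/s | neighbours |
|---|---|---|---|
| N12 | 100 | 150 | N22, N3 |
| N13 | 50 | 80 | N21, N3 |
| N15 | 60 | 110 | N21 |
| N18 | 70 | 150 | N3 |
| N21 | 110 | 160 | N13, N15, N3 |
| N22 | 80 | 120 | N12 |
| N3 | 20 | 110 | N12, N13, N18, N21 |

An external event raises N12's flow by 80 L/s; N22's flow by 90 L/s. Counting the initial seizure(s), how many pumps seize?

Round 1 — N12 at 180 > 150; N22 at 170 > 120. N12, N22 seize.
  N12 sheds 180 L/s to N3: 180 each.
    N3: 20+180 = 200 > 110
  N22 sheds 170 L/s: no online neighbours, lost.
Round 2 — N3 seizes.
  N3 sheds 200 L/s to N13, N18, N21: 66 each (2 lost).
    N13: 50+66 = 116 > 80
    N18: 70+66 = 136 ≤ 150
    N21: 110+66 = 176 > 160
Round 3 — N13, N21 seize.
  N13 sheds 116 L/s: no online neighbours, lost.
  N21 sheds 176 L/s to N15: 176 each.
    N15: 60+176 = 236 > 110
Round 4 — N15 seizes.
  N15 sheds 236 L/s: no online neighbours, lost.
No further seizures.

6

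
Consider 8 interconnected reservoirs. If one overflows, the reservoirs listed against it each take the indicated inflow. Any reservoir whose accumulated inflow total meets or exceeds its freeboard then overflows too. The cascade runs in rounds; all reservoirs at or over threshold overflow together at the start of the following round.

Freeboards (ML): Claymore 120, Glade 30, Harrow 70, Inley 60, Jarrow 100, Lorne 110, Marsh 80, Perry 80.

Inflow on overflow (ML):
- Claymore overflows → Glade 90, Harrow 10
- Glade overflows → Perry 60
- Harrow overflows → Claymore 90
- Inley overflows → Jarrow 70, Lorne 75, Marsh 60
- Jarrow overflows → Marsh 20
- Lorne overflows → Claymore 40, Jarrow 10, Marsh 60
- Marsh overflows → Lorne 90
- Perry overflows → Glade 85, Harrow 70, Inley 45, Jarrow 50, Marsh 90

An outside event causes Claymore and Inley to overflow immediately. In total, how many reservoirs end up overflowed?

Round 1 — Claymore, Inley overflow (initial).
  Glade: +90 → 90 ≥ 30
  Harrow: +10 → 10 < 70
  Jarrow: +70 → 70 < 100
  Lorne: +75 → 75 < 110
  Marsh: +60 → 60 < 80
Round 2 — Glade overflows.
  Perry: +60 → 60 < 80
No further overflows.

3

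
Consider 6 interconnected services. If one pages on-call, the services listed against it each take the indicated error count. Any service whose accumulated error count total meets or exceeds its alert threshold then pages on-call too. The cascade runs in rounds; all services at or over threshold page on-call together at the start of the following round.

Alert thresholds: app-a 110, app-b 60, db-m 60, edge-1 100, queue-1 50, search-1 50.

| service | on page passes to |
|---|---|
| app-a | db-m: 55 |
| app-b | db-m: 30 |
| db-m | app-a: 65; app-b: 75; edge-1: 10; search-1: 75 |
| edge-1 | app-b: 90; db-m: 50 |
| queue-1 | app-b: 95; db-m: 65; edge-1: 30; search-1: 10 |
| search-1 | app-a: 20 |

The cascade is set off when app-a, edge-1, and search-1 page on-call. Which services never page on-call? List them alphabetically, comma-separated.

Round 1 — app-a, edge-1, search-1 page on-call (initial).
  app-b: +90 → 90 ≥ 60
  db-m: +55+50 → 105 ≥ 60
Round 2 — app-b, db-m page on-call.
No further pages.

queue-1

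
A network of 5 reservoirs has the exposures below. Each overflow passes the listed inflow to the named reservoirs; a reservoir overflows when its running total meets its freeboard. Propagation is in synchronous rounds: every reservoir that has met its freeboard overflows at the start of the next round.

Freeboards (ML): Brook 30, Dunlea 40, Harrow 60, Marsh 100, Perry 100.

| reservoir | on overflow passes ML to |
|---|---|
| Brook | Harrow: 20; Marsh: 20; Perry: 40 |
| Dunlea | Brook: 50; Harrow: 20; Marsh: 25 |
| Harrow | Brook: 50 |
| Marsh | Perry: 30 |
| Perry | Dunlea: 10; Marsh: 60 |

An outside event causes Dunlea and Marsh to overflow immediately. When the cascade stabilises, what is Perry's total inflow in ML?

Round 1 — Dunlea, Marsh overflow (initial).
  Brook: +50 → 50 ≥ 30
  Harrow: +20 → 20 < 60
  Perry: +30 → 30 < 100
Round 2 — Brook overflows.
  Harrow: +20 → 40 < 60
  Perry: +40 → 70 < 100
No further overflows.

70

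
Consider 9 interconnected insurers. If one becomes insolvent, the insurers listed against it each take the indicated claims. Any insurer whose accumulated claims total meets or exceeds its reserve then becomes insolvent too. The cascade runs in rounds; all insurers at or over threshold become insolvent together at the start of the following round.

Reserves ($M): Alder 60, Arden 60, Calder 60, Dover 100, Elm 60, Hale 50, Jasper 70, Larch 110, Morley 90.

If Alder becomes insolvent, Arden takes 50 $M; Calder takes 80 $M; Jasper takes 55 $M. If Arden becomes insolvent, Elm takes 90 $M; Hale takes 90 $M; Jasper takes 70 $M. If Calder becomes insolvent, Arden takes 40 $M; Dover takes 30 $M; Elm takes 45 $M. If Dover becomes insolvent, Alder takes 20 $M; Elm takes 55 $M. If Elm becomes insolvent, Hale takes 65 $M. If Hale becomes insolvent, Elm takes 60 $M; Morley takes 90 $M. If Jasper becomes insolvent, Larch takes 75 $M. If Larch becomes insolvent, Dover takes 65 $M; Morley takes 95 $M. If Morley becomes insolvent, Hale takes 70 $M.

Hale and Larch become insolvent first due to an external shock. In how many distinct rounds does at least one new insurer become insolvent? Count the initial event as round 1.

Round 1 — Hale, Larch become insolvent (initial).
  Dover: +65 → 65 < 100
  Elm: +60 → 60 ≥ 60
  Morley: +90+95 → 185 ≥ 90
Round 2 — Elm, Morley become insolvent.
No further insolvencies.

2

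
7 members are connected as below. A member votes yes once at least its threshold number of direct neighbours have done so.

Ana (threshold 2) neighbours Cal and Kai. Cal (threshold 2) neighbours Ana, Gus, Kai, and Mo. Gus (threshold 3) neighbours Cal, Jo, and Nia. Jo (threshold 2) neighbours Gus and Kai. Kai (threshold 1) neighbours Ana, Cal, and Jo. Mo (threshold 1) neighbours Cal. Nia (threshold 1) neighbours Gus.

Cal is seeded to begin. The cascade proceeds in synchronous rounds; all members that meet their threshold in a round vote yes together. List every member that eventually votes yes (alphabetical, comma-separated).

Round 1 — Cal votes yes (initial).
Round 2 — checking thresholds:
  Ana: 1 of 2 neighbours < 2, below threshold.
  Gus: 1 of 3 neighbours < 3, below threshold.
  Kai: 1 of 3 neighbours ≥ 1, votes yes.
  Mo: 1 of 1 neighbours ≥ 1, votes yes.
Round 3 — checking thresholds:
  Ana: 2 of 2 neighbours ≥ 2, votes yes.
  Gus: 1 of 3 neighbours < 3, below threshold.
  Jo: 1 of 2 neighbours < 2, below threshold.
Round 4 — no new yes votes; cascade stops.

Ana, Cal, Kai, Mo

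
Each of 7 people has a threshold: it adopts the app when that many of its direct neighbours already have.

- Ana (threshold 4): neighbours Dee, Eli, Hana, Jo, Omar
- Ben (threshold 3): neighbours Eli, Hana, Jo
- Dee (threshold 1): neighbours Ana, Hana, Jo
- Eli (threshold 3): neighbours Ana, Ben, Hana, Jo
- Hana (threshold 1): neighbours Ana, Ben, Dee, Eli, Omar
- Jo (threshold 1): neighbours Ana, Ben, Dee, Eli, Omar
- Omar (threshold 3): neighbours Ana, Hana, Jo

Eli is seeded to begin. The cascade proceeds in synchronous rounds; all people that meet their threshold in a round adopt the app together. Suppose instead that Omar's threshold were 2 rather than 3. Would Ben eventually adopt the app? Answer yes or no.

With Omar's threshold at 2:
Round 1 — Eli adopts the app (initial).
Round 2 — checking thresholds:
  Ana: 1 of 5 neighbours < 4, not yet.
  Ben: 1 of 3 neighbours < 3, not yet.
  Hana: 1 of 5 neighbours ≥ 1, adopts the app.
  Jo: 1 of 5 neighbours ≥ 1, adopts the app.
Round 3 — checking thresholds:
  Ana: 3 of 5 neighbours < 4, not yet.
  Ben: 3 of 3 neighbours ≥ 3, adopts the app.
  Dee: 2 of 3 neighbours ≥ 1, adopts the app.
  Omar: 2 of 3 neighbours ≥ 2, adopts the app.
Round 4 — checking thresholds:
  Ana: 5 of 5 neighbours ≥ 4, adopts the app.
Round 5 — no new adoptions; cascade stops.

yes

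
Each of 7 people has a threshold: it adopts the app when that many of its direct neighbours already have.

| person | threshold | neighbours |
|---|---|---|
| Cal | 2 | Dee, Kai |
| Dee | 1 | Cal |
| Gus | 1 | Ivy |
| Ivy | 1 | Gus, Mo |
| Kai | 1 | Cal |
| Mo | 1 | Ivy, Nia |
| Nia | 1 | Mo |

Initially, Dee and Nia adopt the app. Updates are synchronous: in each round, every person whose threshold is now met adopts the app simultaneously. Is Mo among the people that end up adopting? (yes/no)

yes

Round 1 — Dee, Nia adopt the app (initial).
Round 2 — checking thresholds:
  Cal: 1 of 2 neighbours < 2, not yet.
  Mo: 1 of 2 neighbours ≥ 1, adopts the app.
Round 3 — checking thresholds:
  Cal: 1 of 2 neighbours < 2, not yet.
  Ivy: 1 of 2 neighbours ≥ 1, adopts the app.
Round 4 — checking thresholds:
  Cal: 1 of 2 neighbours < 2, not yet.
  Gus: 1 of 1 neighbours ≥ 1, adopts the app.
Round 5 — no new adoptions; cascade stops.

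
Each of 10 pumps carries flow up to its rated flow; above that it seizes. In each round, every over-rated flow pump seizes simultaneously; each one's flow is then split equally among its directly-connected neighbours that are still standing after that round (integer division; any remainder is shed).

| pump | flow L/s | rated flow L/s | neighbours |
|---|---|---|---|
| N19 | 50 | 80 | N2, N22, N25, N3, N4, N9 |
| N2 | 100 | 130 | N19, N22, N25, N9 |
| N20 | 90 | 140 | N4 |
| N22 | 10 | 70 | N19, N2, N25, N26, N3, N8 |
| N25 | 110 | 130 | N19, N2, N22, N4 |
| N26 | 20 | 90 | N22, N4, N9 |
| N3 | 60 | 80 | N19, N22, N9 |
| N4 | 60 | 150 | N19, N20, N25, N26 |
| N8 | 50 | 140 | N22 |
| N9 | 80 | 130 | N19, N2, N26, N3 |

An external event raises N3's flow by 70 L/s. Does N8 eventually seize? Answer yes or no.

no

Round 1 — N3 at 130 > 80. N3 seizes.
  N3 sheds 130 L/s to N19, N22, N9: 43 each (1 lost).
    N19: 50+43 = 93 > 80
    N22: 10+43 = 53 ≤ 70
    N9: 80+43 = 123 ≤ 130
Round 2 — N19 seizes.
  N19 sheds 93 L/s to N2, N22, N25, N4, N9: 18 each (3 lost).
    N2: 100+18 = 118 ≤ 130
    N22: 53+18 = 71 > 70
    N25: 110+18 = 128 ≤ 130
    N4: 60+18 = 78 ≤ 150
    N9: 123+18 = 141 > 130
Round 3 — N22, N9 seize.
  N22 sheds 71 L/s to N2, N25, N26, N8: 17 each (3 lost).
    N2: 118+17 = 135 > 130
    N25: 128+17 = 145 > 130
    N26: 20+17 = 37 ≤ 90
    N8: 50+17 = 67 ≤ 140
  N9 sheds 141 L/s to N2, N26: 70 each (1 lost).
    N2: 135+70 = 205 > 130
    N26: 37+70 = 107 > 90
Round 4 — N2, N25, N26 seize.
  N2 sheds 205 L/s: no online neighbours, lost.
  N25 sheds 145 L/s to N4: 145 each.
    N4: 78+145 = 223 > 150
  N26 sheds 107 L/s to N4: 107 each.
    N4: 223+107 = 330 > 150
Round 5 — N4 seizes.
  N4 sheds 330 L/s to N20: 330 each.
    N20: 90+330 = 420 > 140
Round 6 — N20 seizes.
  N20 sheds 420 L/s: no online neighbours, lost.
No further seizures.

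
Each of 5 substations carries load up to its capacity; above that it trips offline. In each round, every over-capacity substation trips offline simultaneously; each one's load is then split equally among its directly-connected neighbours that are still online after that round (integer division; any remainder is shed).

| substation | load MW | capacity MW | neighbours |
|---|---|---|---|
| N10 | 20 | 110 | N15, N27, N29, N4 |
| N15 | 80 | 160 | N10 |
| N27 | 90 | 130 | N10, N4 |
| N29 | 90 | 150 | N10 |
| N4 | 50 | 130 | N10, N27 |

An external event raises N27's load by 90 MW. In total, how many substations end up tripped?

5

Round 1 — N27 at 180 > 130. N27 trips offline.
  N27 sheds 180 MW to N10, N4: 90 each.
    N10: 20+90 = 110 ≤ 110
    N4: 50+90 = 140 > 130
Round 2 — N4 trips offline.
  N4 sheds 140 MW to N10: 140 each.
    N10: 110+140 = 250 > 110
Round 3 — N10 trips offline.
  N10 sheds 250 MW to N15, N29: 125 each.
    N15: 80+125 = 205 > 160
    N29: 90+125 = 215 > 150
Round 4 — N15, N29 trip offline.
  N15 sheds 205 MW: no online neighbours, lost.
  N29 sheds 215 MW: no online neighbours, lost.
No further trips.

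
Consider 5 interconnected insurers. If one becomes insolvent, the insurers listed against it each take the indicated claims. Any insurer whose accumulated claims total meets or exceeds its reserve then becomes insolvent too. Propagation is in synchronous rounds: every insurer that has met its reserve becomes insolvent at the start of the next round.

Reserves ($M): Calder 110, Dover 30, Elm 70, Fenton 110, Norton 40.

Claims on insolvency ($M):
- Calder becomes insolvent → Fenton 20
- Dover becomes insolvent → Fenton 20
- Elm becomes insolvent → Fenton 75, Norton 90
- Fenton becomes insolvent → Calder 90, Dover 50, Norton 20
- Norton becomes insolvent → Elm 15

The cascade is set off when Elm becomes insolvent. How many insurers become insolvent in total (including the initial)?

Round 1 — Elm becomes insolvent (initial).
  Fenton: +75 → 75 < 110
  Norton: +90 → 90 ≥ 40
Round 2 — Norton becomes insolvent.
No further insolvencies.

2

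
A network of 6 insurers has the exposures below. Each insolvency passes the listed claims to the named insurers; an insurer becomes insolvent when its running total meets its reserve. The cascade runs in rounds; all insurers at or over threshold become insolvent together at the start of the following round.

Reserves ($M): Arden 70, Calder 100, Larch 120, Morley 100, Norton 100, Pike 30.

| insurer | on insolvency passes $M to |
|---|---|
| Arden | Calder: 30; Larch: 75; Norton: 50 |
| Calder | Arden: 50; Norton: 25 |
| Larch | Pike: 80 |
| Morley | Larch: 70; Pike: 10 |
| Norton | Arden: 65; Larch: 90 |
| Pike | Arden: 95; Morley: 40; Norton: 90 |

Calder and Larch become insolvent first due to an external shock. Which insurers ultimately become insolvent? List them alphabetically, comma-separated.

Arden, Calder, Larch, Norton, Pike

Round 1 — Calder, Larch become insolvent (initial).
  Arden: +50 → 50 < 70
  Norton: +25 → 25 < 100
  Pike: +80 → 80 ≥ 30
Round 2 — Pike becomes insolvent.
  Arden: +95 → 145 ≥ 70
  Morley: +40 → 40 < 100
  Norton: +90 → 115 ≥ 100
Round 3 — Arden, Norton become insolvent.
No further insolvencies.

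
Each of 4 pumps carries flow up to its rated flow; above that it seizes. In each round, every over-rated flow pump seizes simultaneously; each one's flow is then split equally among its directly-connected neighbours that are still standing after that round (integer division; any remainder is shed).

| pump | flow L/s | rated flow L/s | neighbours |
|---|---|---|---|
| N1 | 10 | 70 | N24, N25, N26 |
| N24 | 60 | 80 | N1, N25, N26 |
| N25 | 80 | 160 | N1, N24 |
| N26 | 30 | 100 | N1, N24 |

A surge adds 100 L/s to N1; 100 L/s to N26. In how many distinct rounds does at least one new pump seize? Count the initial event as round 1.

Round 1 — N1 at 110 > 70; N26 at 130 > 100. N1, N26 seize.
  N1 sheds 110 L/s to N24, N25: 55 each.
    N24: 60+55 = 115 > 80
    N25: 80+55 = 135 ≤ 160
  N26 sheds 130 L/s to N24: 130 each.
    N24: 115+130 = 245 > 80
Round 2 — N24 seizes.
  N24 sheds 245 L/s to N25: 245 each.
    N25: 135+245 = 380 > 160
Round 3 — N25 seizes.
  N25 sheds 380 L/s: no online neighbours, lost.
No further seizures.

3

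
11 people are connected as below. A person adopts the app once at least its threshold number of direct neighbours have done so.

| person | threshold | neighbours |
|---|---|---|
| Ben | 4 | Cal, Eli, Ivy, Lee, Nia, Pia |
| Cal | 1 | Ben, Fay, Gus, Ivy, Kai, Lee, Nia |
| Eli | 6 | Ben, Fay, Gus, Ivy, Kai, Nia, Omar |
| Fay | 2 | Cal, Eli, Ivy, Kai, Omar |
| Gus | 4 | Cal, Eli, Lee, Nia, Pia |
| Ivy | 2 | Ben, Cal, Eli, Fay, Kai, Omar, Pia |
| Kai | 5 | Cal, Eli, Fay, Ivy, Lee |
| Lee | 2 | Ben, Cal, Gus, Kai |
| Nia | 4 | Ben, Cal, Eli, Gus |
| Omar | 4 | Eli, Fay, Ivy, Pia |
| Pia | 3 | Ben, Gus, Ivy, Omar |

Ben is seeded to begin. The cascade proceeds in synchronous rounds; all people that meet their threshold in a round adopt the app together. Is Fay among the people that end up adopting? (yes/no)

yes

Round 1 — Ben adopts the app (initial).
Round 2 — checking thresholds:
  Cal: 1 of 7 neighbours ≥ 1, adopts the app.
  Eli: 1 of 7 neighbours < 6, below threshold.
  Ivy: 1 of 7 neighbours < 2, below threshold.
  Lee: 1 of 4 neighbours < 2, below threshold.
  Nia: 1 of 4 neighbours < 4, below threshold.
  Pia: 1 of 4 neighbours < 3, below threshold.
Round 3 — checking thresholds:
  Eli: 1 of 7 neighbours < 6, below threshold.
  Fay: 1 of 5 neighbours < 2, below threshold.
  Gus: 1 of 5 neighbours < 4, below threshold.
  Ivy: 2 of 7 neighbours ≥ 2, adopts the app.
  Kai: 1 of 5 neighbours < 5, below threshold.
  Lee: 2 of 4 neighbours ≥ 2, adopts the app.
  Nia: 2 of 4 neighbours < 4, below threshold.
  Pia: 1 of 4 neighbours < 3, below threshold.
Round 4 — checking thresholds:
  Eli: 2 of 7 neighbours < 6, below threshold.
  Fay: 2 of 5 neighbours ≥ 2, adopts the app.
  Gus: 2 of 5 neighbours < 4, below threshold.
  Kai: 3 of 5 neighbours < 5, below threshold.
  Nia: 2 of 4 neighbours < 4, below threshold.
  Omar: 1 of 4 neighbours < 4, below threshold.
  Pia: 2 of 4 neighbours < 3, below threshold.
Round 5 — no new adoptions; cascade stops.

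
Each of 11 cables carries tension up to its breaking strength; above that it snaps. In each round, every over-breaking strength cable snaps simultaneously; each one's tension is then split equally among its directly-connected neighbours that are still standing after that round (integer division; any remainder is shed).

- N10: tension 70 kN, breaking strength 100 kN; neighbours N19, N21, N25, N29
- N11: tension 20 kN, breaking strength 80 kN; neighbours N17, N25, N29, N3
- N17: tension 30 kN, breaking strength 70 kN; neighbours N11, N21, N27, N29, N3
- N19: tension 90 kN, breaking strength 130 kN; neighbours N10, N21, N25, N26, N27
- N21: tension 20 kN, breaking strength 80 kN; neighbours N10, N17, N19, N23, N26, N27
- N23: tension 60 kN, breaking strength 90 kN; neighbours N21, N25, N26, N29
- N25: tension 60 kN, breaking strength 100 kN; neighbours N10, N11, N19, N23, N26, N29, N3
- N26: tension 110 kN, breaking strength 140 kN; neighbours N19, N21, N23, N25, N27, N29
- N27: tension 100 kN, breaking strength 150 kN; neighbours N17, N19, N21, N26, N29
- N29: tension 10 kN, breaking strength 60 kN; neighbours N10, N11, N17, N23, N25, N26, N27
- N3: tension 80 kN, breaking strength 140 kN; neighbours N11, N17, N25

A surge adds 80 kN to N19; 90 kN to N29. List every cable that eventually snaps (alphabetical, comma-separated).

N10, N11, N17, N19, N21, N23, N25, N26, N27, N29, N3

Round 1 — N19 at 170 > 130; N29 at 100 > 60. N19, N29 snap.
  N19 sheds 170 kN to N10, N21, N25, N26, N27: 34 each.
    N10: 70+34 = 104 > 100
    N21: 20+34 = 54 ≤ 80
    N25: 60+34 = 94 ≤ 100
    N26: 110+34 = 144 > 140
    N27: 100+34 = 134 ≤ 150
  N29 sheds 100 kN to N10, N11, N17, N23, N25, N26, N27: 14 each (2 lost).
    N10: 104+14 = 118 > 100
    N11: 20+14 = 34 ≤ 80
    N17: 30+14 = 44 ≤ 70
    N23: 60+14 = 74 ≤ 90
    N25: 94+14 = 108 > 100
    N26: 144+14 = 158 > 140
    N27: 134+14 = 148 ≤ 150
Round 2 — N10, N25, N26 snap.
  N10 sheds 118 kN to N21: 118 each.
    N21: 54+118 = 172 > 80
  N25 sheds 108 kN to N11, N23, N3: 36 each.
    N11: 34+36 = 70 ≤ 80
    N23: 74+36 = 110 > 90
    N3: 80+36 = 116 ≤ 140
  N26 sheds 158 kN to N21, N23, N27: 52 each (2 lost).
    N21: 172+52 = 224 > 80
    N23: 110+52 = 162 > 90
    N27: 148+52 = 200 > 150
Round 3 — N21, N23, N27 snap.
  N21 sheds 224 kN to N17: 224 each.
    N17: 44+224 = 268 > 70
  N23 sheds 162 kN: no online neighbours, lost.
  N27 sheds 200 kN to N17: 200 each.
    N17: 268+200 = 468 > 70
Round 4 — N17 snaps.
  N17 sheds 468 kN to N11, N3: 234 each.
    N11: 70+234 = 304 > 80
    N3: 116+234 = 350 > 140
Round 5 — N11, N3 snap.
  N11 sheds 304 kN: no online neighbours, lost.
  N3 sheds 350 kN: no online neighbours, lost.
No further breaks.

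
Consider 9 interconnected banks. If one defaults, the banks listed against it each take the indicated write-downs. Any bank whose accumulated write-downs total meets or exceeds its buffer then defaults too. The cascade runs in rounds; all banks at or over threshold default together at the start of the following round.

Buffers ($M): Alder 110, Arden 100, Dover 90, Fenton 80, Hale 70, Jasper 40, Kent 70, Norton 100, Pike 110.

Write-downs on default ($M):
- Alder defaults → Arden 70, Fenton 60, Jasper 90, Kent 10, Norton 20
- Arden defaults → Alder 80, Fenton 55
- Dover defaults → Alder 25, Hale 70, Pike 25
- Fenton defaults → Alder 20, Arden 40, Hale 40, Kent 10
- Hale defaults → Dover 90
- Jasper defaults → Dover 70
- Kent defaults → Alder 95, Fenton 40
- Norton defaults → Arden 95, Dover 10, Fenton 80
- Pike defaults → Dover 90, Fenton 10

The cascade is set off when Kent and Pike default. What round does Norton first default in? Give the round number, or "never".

never

Round 1 — Kent, Pike default (initial).
  Alder: +95 → 95 < 110
  Dover: +90 → 90 ≥ 90
  Fenton: +40+10 → 50 < 80
Round 2 — Dover defaults.
  Alder: +25 → 120 ≥ 110
  Hale: +70 → 70 ≥ 70
Round 3 — Alder, Hale default.
  Arden: +70 → 70 < 100
  Fenton: +60 → 110 ≥ 80
  Jasper: +90 → 90 ≥ 40
  Norton: +20 → 20 < 100
Round 4 — Fenton, Jasper default.
  Arden: +40 → 110 ≥ 100
Round 5 — Arden defaults.
No further defaults.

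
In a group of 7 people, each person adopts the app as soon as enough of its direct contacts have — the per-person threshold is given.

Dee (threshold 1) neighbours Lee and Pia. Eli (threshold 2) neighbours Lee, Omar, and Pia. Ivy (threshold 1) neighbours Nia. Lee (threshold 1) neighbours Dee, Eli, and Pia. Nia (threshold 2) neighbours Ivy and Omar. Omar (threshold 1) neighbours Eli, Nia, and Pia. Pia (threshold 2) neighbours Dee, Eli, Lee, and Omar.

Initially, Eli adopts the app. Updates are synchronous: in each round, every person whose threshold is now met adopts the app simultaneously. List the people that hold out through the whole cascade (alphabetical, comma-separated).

Round 1 — Eli adopts the app (initial).
Round 2 — checking thresholds:
  Lee: 1 of 3 neighbours ≥ 1, adopts the app.
  Omar: 1 of 3 neighbours ≥ 1, adopts the app.
  Pia: 1 of 4 neighbours < 2, holds.
Round 3 — checking thresholds:
  Dee: 1 of 2 neighbours ≥ 1, adopts the app.
  Nia: 1 of 2 neighbours < 2, holds.
  Pia: 3 of 4 neighbours ≥ 2, adopts the app.
Round 4 — no new adoptions; cascade stops.

Ivy, Nia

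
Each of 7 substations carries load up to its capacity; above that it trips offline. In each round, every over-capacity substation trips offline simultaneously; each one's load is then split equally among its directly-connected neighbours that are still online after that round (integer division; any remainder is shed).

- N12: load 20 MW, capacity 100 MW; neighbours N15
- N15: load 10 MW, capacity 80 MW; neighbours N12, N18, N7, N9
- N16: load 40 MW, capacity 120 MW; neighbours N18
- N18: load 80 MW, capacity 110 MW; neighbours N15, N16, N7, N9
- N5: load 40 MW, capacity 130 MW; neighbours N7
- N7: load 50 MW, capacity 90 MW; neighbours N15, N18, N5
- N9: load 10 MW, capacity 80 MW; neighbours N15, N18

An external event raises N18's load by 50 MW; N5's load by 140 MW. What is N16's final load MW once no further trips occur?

72

Round 1 — N18 at 130 > 110; N5 at 180 > 130. N18, N5 trip offline.
  N18 sheds 130 MW to N15, N16, N7, N9: 32 each (2 lost).
    N15: 10+32 = 42 ≤ 80
    N16: 40+32 = 72 ≤ 120
    N7: 50+32 = 82 ≤ 90
    N9: 10+32 = 42 ≤ 80
  N5 sheds 180 MW to N7: 180 each.
    N7: 82+180 = 262 > 90
Round 2 — N7 trips offline.
  N7 sheds 262 MW to N15: 262 each.
    N15: 42+262 = 304 > 80
Round 3 — N15 trips offline.
  N15 sheds 304 MW to N12, N9: 152 each.
    N12: 20+152 = 172 > 100
    N9: 42+152 = 194 > 80
Round 4 — N12, N9 trip offline.
  N12 sheds 172 MW: no online neighbours, lost.
  N9 sheds 194 MW: no online neighbours, lost.
No further trips.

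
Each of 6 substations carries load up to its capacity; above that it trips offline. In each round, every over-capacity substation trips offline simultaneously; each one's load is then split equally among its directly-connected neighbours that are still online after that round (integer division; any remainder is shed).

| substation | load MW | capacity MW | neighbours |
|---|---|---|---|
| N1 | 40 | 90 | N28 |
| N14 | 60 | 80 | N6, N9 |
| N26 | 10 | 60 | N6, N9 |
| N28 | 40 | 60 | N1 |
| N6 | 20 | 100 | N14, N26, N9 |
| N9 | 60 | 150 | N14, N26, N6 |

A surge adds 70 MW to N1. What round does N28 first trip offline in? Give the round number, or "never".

Round 1 — N1 at 110 > 90. N1 trips offline.
  N1 sheds 110 MW to N28: 110 each.
    N28: 40+110 = 150 > 60
Round 2 — N28 trips offline.
  N28 sheds 150 MW: no online neighbours, lost.
No further trips.

2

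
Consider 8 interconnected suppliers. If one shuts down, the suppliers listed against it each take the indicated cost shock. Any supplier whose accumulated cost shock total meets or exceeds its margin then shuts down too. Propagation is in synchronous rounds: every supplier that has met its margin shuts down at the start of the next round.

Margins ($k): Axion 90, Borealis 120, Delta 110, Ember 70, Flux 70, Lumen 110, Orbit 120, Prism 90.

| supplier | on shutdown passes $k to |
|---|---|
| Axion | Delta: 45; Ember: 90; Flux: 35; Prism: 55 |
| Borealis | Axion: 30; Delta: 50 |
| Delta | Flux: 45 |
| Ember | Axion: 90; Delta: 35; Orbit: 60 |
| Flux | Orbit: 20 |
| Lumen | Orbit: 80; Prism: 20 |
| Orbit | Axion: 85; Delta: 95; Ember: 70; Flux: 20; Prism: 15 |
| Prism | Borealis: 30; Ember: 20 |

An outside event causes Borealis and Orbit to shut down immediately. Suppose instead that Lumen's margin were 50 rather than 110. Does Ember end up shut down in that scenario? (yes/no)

yes

With Lumen's margin at 50:
Round 1 — Borealis, Orbit shut down (initial).
  Axion: +30+85 → 115 ≥ 90
  Delta: +50+95 → 145 ≥ 110
  Ember: +70 → 70 ≥ 70
  Flux: +20 → 20 < 70
  Prism: +15 → 15 < 90
Round 2 — Axion, Delta, Ember shut down.
  Flux: +35+45 → 100 ≥ 70
  Prism: +55 → 70 < 90
Round 3 — Flux shuts down.
No further shutdowns.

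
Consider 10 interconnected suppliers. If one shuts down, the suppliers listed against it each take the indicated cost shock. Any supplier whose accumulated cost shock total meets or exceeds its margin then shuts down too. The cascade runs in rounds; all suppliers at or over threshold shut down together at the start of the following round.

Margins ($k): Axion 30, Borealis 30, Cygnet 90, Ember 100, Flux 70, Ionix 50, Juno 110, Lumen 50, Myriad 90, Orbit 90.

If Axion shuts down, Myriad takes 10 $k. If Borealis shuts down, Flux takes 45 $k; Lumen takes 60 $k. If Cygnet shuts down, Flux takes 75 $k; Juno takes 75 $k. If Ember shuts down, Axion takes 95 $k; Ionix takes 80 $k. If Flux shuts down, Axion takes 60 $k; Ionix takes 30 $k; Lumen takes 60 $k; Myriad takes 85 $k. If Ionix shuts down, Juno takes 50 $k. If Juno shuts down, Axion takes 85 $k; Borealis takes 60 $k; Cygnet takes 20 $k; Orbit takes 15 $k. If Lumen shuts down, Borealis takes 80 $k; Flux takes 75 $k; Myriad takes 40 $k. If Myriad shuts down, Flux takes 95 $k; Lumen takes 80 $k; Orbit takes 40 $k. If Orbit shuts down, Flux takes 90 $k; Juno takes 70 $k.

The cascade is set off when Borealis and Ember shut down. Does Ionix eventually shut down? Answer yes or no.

yes

Round 1 — Borealis, Ember shut down (initial).
  Axion: +95 → 95 ≥ 30
  Flux: +45 → 45 < 70
  Ionix: +80 → 80 ≥ 50
  Lumen: +60 → 60 ≥ 50
Round 2 — Axion, Ionix, Lumen shut down.
  Flux: +75 → 120 ≥ 70
  Juno: +50 → 50 < 110
  Myriad: +10+40 → 50 < 90
Round 3 — Flux shuts down.
  Myriad: +85 → 135 ≥ 90
Round 4 — Myriad shuts down.
  Orbit: +40 → 40 < 90
No further shutdowns.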